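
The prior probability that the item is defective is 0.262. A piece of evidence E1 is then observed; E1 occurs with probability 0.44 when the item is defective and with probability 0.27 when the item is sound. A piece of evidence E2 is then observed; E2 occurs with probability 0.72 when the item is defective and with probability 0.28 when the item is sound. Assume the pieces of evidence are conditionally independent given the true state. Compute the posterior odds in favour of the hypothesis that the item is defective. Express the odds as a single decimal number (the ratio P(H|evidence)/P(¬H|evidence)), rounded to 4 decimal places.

Posterior odds ≈ 1.4877

Prior odds = 0.262/(1−0.262) = 0.35501. In log-odds, ln(0.35501) = -1.0356.
Add log likelihood ratios: ln(1.6296) + ln(2.5714) = 1.4328.
Posterior log-odds = 0.39722, so posterior odds = exp(0.39722) = 1.4877.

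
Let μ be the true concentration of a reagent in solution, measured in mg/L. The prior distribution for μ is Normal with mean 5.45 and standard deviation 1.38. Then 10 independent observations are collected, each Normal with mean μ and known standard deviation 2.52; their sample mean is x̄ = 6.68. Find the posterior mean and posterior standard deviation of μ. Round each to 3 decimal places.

With known σ, the Normal prior is conjugate. Weight on the data is w = (n/σ²)/(n/σ² + 1/τ₀²) = 1.57470/(1.57470+0.525100) = 0.74993.
Posterior mean = w·x̄ + (1−w)·μ₀ = 0.74993·6.68 + 0.25007·5.45 = 6.372. Posterior variance = 1/(1.57470+0.525100) = 0.476235, so SD = 0.690.

Posterior mean ≈ 6.372; posterior SD ≈ 0.690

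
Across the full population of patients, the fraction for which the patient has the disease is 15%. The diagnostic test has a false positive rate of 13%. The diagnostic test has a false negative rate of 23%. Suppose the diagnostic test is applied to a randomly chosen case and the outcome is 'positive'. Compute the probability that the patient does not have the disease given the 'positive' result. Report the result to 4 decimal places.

Write H for 'the patient has the disease'. Prior odds H:¬H = 0.15/0.85 = 0.17647. For the 'positive' outcome, the likelihood ratio is 0.77/0.13 = 5.9231.
Posterior odds = 0.17647 × 5.9231 = 1.0452, so P(H|E) = 1.0452/(1+1.0452) = 0.5111. Then P(¬H|E) = 1 − 0.5111 = 0.4889.

P(¬H | E) ≈ 0.4889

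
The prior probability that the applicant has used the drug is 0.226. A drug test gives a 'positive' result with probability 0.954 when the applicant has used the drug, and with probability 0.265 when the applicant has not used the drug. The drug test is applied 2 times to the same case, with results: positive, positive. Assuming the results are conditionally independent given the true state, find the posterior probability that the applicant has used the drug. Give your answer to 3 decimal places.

Posterior P(H) ≈ 0.791

Let H be the event that the applicant has used the drug; start with P(H) = 0.226. P('positive'|H) = 0.954, P('positive'|¬H) = 0.265.
Update on result 1 ('positive'): P(H) ← 0.954·0.2260 / (0.954·0.2260 + 0.265·0.7740) = 0.21560/0.42071 = 0.5125.
Update on result 2 ('positive'): P(H) ← 0.954·0.5125 / (0.954·0.5125 + 0.265·0.4875) = 0.48890/0.61809 = 0.7910.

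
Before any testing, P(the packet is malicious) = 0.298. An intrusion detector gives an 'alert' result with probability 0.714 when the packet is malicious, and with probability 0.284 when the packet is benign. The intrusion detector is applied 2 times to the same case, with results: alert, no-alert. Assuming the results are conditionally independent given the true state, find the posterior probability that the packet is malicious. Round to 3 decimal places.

With H the event that the packet is malicious, the joint likelihood of the observed sequence is P(data|H) = 0.714·0.286 = 0.20420 and P(data|¬H) = 0.284·0.716 = 0.20334.
Bayes: P(H|data) = 0.298·0.20420 / (0.298·0.20420 + 0.702·0.20334) = 0.060853/0.20360 = 0.2989.

Posterior P(H) ≈ 0.299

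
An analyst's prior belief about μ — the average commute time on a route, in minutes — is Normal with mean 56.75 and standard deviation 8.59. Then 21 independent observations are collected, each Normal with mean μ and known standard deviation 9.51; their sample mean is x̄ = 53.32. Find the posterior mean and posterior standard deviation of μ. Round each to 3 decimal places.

With known σ, the Normal prior is conjugate. Weight on the data is w = (n/σ²)/(n/σ² + 1/τ₀²) = 0.232198/(0.232198+0.0135523) = 0.94485.
Posterior mean = w·x̄ + (1−w)·μ₀ = 0.94485·53.32 + 0.055147·56.75 = 53.509. Posterior variance = 1/(0.232198+0.0135523) = 4.06917, so SD = 2.017.

Posterior mean ≈ 53.509; posterior SD ≈ 2.017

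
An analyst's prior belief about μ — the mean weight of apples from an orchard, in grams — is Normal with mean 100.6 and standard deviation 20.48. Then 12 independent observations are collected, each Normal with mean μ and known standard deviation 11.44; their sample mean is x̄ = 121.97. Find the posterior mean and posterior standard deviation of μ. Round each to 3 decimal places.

Prior precision 1/τ₀² = 1/20.48² = 0.00238419; data precision n/σ² = 12/11.44² = 0.0916915.
Posterior precision = 0.00238419 + 0.0916915 = 0.0940757, giving posterior SD = 1/√0.0940757 = 3.260.
Posterior mean = (0.00238419·100.6 + 0.0916915·121.97) / 0.0940757 = 121.428.

Posterior mean ≈ 121.428; posterior SD ≈ 3.260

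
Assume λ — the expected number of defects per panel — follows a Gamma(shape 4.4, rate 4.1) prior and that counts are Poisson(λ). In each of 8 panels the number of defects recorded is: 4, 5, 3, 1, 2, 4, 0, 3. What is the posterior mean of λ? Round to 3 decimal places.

Total count ∑xᵢ = 22 over n = 8 panels.
Gamma is conjugate to the Poisson likelihood: posterior is Gamma(shape = 4.4+22 = 26.4, rate = 4.1+8 = 12.1).
E[λ | data] = 26.4/12.1 = 2.182.

Posterior mean ≈ 2.182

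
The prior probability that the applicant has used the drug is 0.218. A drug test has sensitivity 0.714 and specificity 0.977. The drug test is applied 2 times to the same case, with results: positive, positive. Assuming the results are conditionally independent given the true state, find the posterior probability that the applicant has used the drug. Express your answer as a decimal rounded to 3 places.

Let H be the event that the applicant has used the drug; start with P(H) = 0.218. P('positive'|H) = 0.714, P('positive'|¬H) = 0.023.
Update on result 1 ('positive'): P(H) ← 0.714·0.2180 / (0.714·0.2180 + 0.023·0.7820) = 0.15565/0.17364 = 0.8964.
Update on result 2 ('positive'): P(H) ← 0.714·0.8964 / (0.714·0.8964 + 0.023·0.1036) = 0.64004/0.64242 = 0.9963.

Posterior P(H) ≈ 0.996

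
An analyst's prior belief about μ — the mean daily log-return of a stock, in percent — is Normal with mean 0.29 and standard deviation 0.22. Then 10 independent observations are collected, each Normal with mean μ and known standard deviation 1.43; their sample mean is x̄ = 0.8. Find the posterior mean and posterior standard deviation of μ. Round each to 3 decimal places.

Prior precision 1/τ₀² = 1/0.22² = 20.6612; data precision n/σ² = 10/1.43² = 4.89021.
Posterior precision = 20.6612 + 4.89021 = 25.5514, giving posterior SD = 1/√25.5514 = 0.198.
Posterior mean = (20.6612·0.29 + 4.89021·0.8) / 25.5514 = 0.388.

Posterior mean ≈ 0.388; posterior SD ≈ 0.198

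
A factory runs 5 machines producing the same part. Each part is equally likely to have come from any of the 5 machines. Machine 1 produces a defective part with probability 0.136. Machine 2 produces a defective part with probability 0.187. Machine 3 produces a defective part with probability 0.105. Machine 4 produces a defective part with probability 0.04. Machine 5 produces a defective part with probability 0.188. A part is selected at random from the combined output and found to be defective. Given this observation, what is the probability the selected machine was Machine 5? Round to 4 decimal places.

P(defective|M1) = 0.136; P(defective|M2) = 0.187; P(defective|M3) = 0.105; P(defective|M4) = 0.04; P(defective|M5) = 0.188.
Prior × likelihood for each source: 0.2·0.136=0.02720, 0.2·0.187=0.03740, 0.2·0.105=0.02100, 0.2·0.04=0.008000, 0.2·0.188=0.03760. Summing gives P(defective) = 0.13120.
P(Machine 5 | defective) = 0.03760 / 0.13120 = 0.2866.

Posterior probability ≈ 0.2866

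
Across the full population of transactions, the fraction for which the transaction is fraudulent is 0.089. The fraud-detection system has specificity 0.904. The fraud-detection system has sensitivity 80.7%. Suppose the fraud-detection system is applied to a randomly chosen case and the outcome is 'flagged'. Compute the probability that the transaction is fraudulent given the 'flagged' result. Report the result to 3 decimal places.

P(H | E) ≈ 0.451

Write H for 'the transaction is fraudulent'. Prior odds H:¬H = 0.089/0.911 = 0.097695. For the 'flagged' outcome, the likelihood ratio is 0.807/0.096 = 8.4062.
Posterior odds = 0.097695 × 8.4062 = 0.82125, so P(H|E) = 0.82125/(1+0.82125) = 0.451.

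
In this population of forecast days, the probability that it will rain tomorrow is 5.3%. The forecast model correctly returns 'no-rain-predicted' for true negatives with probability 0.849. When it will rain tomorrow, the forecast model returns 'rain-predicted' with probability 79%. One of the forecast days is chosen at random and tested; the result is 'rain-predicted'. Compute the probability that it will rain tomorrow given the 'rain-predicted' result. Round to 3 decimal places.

P(H | E) ≈ 0.226

Write H for 'it will rain tomorrow'. Prior odds H:¬H = 0.053/0.947 = 0.055966. For the 'rain-predicted' outcome, the likelihood ratio is 0.79/0.151 = 5.2318.
Posterior odds = 0.055966 × 5.2318 = 0.29280, so P(H|E) = 0.29280/(1+0.29280) = 0.226.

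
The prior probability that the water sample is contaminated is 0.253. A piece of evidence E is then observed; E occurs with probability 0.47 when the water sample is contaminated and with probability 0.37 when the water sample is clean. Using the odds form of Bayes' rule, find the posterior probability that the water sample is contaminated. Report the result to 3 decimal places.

Posterior probability ≈ 0.301

Prior odds = 0.253/(1−0.253) = 0.33869. In log-odds, ln(0.33869) = -1.0827.
Add log likelihood ratio: ln(1.2703) = 0.23923.
Posterior log-odds = -0.84345, so posterior odds = exp(-0.84345) = 0.43023. Converting, P(H|E) = 0.43023/1.4302 = 0.301.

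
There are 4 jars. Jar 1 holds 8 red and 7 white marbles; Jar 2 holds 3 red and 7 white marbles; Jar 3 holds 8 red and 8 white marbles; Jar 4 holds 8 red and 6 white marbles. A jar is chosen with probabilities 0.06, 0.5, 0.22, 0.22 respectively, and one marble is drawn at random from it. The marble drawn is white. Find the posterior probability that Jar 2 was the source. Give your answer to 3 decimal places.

Posterior probability ≈ 0.601

P(white|Jar 1) = 0.4667; P(white|Jar 2) = 0.7; P(white|Jar 3) = 0.5; P(white|Jar 4) = 0.4286.
Prior × likelihood for each source: 0.06·0.4667=0.02800, 0.5·0.7=0.3500, 0.22·0.5=0.1100, 0.22·0.4286=0.09429. Summing gives P(white) = 0.58229.
P(Jar 2 | white) = 0.3500 / 0.58229 = 0.601.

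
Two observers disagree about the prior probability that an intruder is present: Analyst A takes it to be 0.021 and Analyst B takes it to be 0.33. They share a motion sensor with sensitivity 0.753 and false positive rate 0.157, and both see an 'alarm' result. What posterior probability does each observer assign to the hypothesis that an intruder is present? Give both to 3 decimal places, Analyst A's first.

Analyst A: 0.093; Analyst B: 0.703

P('+'|H) = 0.753, P('+'|¬H) = 0.157.
Analyst A: numerator 0.753·0.021 = 0.015813; evidence = 0.015813+0.157·0.979 = 0.16952; posterior = 0.093.
Analyst B: numerator 0.753·0.33 = 0.24849; evidence = 0.24849+0.157·0.67 = 0.35368; posterior = 0.703.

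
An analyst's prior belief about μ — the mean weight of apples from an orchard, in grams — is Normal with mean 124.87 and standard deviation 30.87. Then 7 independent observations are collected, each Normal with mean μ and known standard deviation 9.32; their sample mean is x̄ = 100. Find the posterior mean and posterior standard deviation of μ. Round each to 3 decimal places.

Prior precision 1/τ₀² = 1/30.87² = 0.00104937; data precision n/σ² = 7/9.32² = 0.0805872.
Posterior precision = 0.00104937 + 0.0805872 = 0.0816366, giving posterior SD = 1/√0.0816366 = 3.500.
Posterior mean = (0.00104937·124.87 + 0.0805872·100) / 0.0816366 = 100.320.

Posterior mean ≈ 100.320; posterior SD ≈ 3.500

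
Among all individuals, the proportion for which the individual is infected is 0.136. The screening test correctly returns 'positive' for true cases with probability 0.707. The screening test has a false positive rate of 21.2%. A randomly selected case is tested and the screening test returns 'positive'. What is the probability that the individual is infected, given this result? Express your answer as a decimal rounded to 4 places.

P(H | E) ≈ 0.3442

Let H be the event that the individual is infected. P(H) = 0.136, so P(¬H) = 0.864. With E the 'positive' result, P(E|H) = 0.707 and P(E|¬H) = 0.212.
P(E) = 0.707·0.136 + 0.212·0.864 = 0.096152 + 0.18317 = 0.27932.
By Bayes' theorem, P(H|E) = 0.096152 / 0.27932 = 0.3442.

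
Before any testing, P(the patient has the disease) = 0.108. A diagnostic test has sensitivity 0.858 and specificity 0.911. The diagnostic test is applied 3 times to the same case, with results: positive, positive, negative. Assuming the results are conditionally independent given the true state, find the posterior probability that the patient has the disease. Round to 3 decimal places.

Let H be the event that the patient has the disease; start with P(H) = 0.108. P('positive'|H) = 0.858, P('positive'|¬H) = 0.089.
Update on result 1 ('positive'): P(H) ← 0.858·0.1080 / (0.858·0.1080 + 0.089·0.8920) = 0.092664/0.17205 = 0.5386.
Update on result 2 ('positive'): P(H) ← 0.858·0.5386 / (0.858·0.5386 + 0.089·0.4614) = 0.46210/0.50317 = 0.9184.
Update on result 3 ('negative'): P(H) ← 0.142·0.9184 / (0.142·0.9184 + 0.911·0.0816) = 0.13041/0.20476 = 0.6369.

Posterior P(H) ≈ 0.637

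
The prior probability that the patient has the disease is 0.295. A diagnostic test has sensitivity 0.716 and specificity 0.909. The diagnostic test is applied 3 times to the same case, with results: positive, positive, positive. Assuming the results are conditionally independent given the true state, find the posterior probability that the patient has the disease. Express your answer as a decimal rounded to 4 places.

Let H be the event that the patient has the disease; start with P(H) = 0.295. P('positive'|H) = 0.716, P('positive'|¬H) = 0.091.
Update on result 1 ('positive'): P(H) ← 0.716·0.2950 / (0.716·0.2950 + 0.091·0.7050) = 0.21122/0.27537 = 0.7670.
Update on result 2 ('positive'): P(H) ← 0.716·0.7670 / (0.716·0.7670 + 0.091·0.2330) = 0.54919/0.57039 = 0.9628.
Update on result 3 ('positive'): P(H) ← 0.716·0.9628 / (0.716·0.9628 + 0.091·0.0372) = 0.68939/0.69277 = 0.9951.

Posterior P(H) ≈ 0.9951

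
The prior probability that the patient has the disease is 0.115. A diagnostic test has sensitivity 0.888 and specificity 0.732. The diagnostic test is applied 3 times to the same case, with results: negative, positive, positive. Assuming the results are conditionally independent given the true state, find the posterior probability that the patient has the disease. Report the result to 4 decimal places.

Let H be the event that the patient has the disease; start with P(H) = 0.115. P('positive'|H) = 0.888, P('positive'|¬H) = 0.268.
Update on result 1 ('negative'): P(H) ← 0.112·0.1150 / (0.112·0.1150 + 0.732·0.8850) = 0.012880/0.66070 = 0.0195.
Update on result 2 ('positive'): P(H) ← 0.888·0.0195 / (0.888·0.0195 + 0.268·0.9805) = 0.017311/0.28009 = 0.0618.
Update on result 3 ('positive'): P(H) ← 0.888·0.0618 / (0.888·0.0618 + 0.268·0.9382) = 0.054884/0.30632 = 0.1792.

Posterior P(H) ≈ 0.1792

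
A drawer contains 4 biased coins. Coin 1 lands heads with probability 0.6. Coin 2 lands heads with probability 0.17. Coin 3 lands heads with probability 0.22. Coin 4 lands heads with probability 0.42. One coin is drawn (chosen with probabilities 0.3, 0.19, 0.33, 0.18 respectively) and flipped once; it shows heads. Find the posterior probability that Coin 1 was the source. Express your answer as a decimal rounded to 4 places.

Posterior probability ≈ 0.4993

Tabulate prior·likelihood by source: [1] prior 0.3, lik 0.6, product 0.1800; [2] prior 0.19, lik 0.17, product 0.03230; [3] prior 0.33, lik 0.22, product 0.07260; [4] prior 0.18, lik 0.42, product 0.07560.
Normalizing constant = 0.36050; the posterior for Coin 1 is its product over the sum, 0.1800/0.36050 = 0.4993.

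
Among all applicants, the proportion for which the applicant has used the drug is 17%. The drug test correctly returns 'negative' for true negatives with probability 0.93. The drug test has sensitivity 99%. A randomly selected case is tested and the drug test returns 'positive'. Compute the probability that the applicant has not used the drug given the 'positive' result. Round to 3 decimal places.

P(¬H | E) ≈ 0.257

Let H be the event that the applicant has used the drug. P(H) = 0.17, so P(¬H) = 0.83. With E the 'positive' result, P(E|H) = 0.99 and P(E|¬H) = 0.07.
P(E) = 0.99·0.17 + 0.07·0.83 = 0.16830 + 0.058100 = 0.22640.
By Bayes' theorem, P(H|E) = 0.16830 / 0.22640 = 0.743. Hence P(¬H|E) = 1 − 0.743 = 0.257.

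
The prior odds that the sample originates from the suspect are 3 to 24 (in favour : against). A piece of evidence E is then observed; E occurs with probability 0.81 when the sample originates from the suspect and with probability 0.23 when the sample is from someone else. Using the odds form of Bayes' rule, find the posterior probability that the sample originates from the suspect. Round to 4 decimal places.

Posterior probability ≈ 0.3057

Prior odds = 3/24 = 0.12500. In log-odds, ln(0.12500) = -2.0794.
Add log likelihood ratio: ln(3.5217) = 1.2590.
Posterior log-odds = -0.82049, so posterior odds = exp(-0.82049) = 0.44022. Converting, P(H|E) = 0.44022/1.4402 = 0.3057.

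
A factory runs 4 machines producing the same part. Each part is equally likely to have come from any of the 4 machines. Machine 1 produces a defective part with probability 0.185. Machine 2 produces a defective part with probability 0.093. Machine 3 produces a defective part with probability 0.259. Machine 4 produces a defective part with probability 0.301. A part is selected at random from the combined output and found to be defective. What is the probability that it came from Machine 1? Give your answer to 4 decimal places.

Posterior probability ≈ 0.2208

Tabulate prior·likelihood by source: [1] prior 0.25, lik 0.185, product 0.04625; [2] prior 0.25, lik 0.093, product 0.02325; [3] prior 0.25, lik 0.259, product 0.06475; [4] prior 0.25, lik 0.301, product 0.07525.
Normalizing constant = 0.20950; the posterior for Machine 1 is its product over the sum, 0.04625/0.20950 = 0.2208.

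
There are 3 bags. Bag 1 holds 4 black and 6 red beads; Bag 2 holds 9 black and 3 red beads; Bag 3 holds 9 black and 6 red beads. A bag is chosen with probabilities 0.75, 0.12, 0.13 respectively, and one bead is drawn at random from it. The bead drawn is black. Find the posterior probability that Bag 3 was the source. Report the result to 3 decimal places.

Tabulate prior·likelihood by source: [1] prior 0.75, lik 0.4, product 0.3000; [2] prior 0.12, lik 0.75, product 0.09000; [3] prior 0.13, lik 0.6, product 0.07800.
Normalizing constant = 0.46800; the posterior for Bag 3 is its product over the sum, 0.07800/0.46800 = 0.167.

Posterior probability ≈ 0.167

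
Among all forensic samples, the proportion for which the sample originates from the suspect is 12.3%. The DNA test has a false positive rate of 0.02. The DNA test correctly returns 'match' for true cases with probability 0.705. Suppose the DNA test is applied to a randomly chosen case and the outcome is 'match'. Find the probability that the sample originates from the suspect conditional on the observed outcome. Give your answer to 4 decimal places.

Let H be the event that the sample originates from the suspect. P(H) = 0.123, so P(¬H) = 0.877. With E the 'match' result, P(E|H) = 0.705 and P(E|¬H) = 0.02.
P(E) = 0.705·0.123 + 0.02·0.877 = 0.086715 + 0.017540 = 0.10426.
By Bayes' theorem, P(H|E) = 0.086715 / 0.10426 = 0.8318.

P(H | E) ≈ 0.8318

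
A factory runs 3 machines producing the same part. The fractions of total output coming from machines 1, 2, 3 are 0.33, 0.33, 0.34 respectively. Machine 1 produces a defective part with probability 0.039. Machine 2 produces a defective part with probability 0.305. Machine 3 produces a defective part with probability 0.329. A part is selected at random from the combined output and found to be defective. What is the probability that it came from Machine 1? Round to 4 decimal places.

Posterior probability ≈ 0.0571

P(defective|M1) = 0.039; P(defective|M2) = 0.305; P(defective|M3) = 0.329.
Prior × likelihood for each source: 0.33·0.039=0.01287, 0.33·0.305=0.1007, 0.34·0.329=0.1119. Summing gives P(defective) = 0.22538.
P(Machine 1 | defective) = 0.01287 / 0.22538 = 0.0571.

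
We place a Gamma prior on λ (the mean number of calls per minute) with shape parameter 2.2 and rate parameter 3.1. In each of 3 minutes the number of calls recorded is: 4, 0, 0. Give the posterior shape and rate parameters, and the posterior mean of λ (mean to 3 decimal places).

Posterior: Gamma(shape=6.2, rate=6.1); mean ≈ 1.016

The Poisson likelihood adds the total count to the shape and the number of exposure periods to the rate. Here ∑xᵢ = 4 and n = 3, so shape 2.2→6.2 and rate 3.1→6.1.
E[λ | data] = 6.2/6.1 = 1.016.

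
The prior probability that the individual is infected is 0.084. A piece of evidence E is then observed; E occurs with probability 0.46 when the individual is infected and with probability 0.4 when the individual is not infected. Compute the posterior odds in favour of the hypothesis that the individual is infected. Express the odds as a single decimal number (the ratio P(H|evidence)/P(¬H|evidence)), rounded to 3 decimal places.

Prior odds = 0.084/(1−0.084) = 0.091703.
Likelihood ratio for E = 0.46/0.4 = 1.1500.
Posterior odds = prior odds × LR = 0.10546.

Posterior odds ≈ 0.105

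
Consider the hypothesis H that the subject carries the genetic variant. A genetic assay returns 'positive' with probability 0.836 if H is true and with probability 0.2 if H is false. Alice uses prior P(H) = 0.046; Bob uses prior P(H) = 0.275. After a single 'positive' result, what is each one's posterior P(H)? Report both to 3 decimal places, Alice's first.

Alice: 0.168; Bob: 0.613

The likelihood ratio for a 'positive' result is 0.836/0.2 = 4.1800.
Alice: prior odds 0.046/0.954 = 0.048218; posterior odds 0.20155; posterior probability 0.168.
Bob: prior odds 0.275/0.725 = 0.37931; posterior odds 1.5855; posterior probability 0.613.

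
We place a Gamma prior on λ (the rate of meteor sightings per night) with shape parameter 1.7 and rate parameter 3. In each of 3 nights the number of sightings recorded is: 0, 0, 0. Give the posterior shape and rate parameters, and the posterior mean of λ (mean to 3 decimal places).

Posterior: Gamma(shape=1.7, rate=6); mean ≈ 0.283

The Poisson likelihood adds the total count to the shape and the number of exposure periods to the rate. Here ∑xᵢ = 0 and n = 3, so shape 1.7→1.7 and rate 3→6.
Posterior mean = shape/rate = 1.7/6 = 0.283.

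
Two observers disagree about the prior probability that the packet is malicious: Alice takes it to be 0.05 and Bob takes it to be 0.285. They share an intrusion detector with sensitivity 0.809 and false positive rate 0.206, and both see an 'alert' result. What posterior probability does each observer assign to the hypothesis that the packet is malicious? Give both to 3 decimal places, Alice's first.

P('+'|H) = 0.809, P('+'|¬H) = 0.206.
Alice: numerator 0.809·0.05 = 0.040450; evidence = 0.040450+0.206·0.95 = 0.23615; posterior = 0.171.
Bob: numerator 0.809·0.285 = 0.23056; evidence = 0.23056+0.206·0.715 = 0.37785; posterior = 0.610.

Alice: 0.171; Bob: 0.610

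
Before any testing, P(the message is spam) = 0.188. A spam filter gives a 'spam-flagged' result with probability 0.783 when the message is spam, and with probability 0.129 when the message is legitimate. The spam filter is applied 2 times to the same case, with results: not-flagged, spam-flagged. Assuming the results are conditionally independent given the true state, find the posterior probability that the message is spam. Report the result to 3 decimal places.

Posterior P(H) ≈ 0.259

With H the event that the message is spam, the joint likelihood of the observed sequence is P(data|H) = 0.217·0.783 = 0.16991 and P(data|¬H) = 0.871·0.129 = 0.11236.
Bayes: P(H|data) = 0.188·0.16991 / (0.188·0.16991 + 0.812·0.11236) = 0.031943/0.12318 = 0.2593.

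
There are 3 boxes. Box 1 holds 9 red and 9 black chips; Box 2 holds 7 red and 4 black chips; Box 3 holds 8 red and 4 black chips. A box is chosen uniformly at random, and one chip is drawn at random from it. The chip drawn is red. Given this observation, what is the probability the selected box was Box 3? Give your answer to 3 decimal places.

Tabulate prior·likelihood by source: [1] prior 0.333333, lik 0.5, product 0.1667; [2] prior 0.333333, lik 0.6364, product 0.2121; [3] prior 0.333333, lik 0.6667, product 0.2222.
Normalizing constant = 0.60101; the posterior for Box 3 is its product over the sum, 0.2222/0.60101 = 0.370.

Posterior probability ≈ 0.370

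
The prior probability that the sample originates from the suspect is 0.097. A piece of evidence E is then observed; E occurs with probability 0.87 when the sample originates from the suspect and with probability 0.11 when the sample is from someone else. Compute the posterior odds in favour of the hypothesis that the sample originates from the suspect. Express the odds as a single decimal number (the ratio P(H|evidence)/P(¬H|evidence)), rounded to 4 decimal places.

Posterior odds ≈ 0.8496

Prior odds = 0.097/(1−0.097) = 0.10742.
Likelihood ratio for E = 0.87/0.11 = 7.9091.
Posterior odds = prior odds × LR = 0.84959.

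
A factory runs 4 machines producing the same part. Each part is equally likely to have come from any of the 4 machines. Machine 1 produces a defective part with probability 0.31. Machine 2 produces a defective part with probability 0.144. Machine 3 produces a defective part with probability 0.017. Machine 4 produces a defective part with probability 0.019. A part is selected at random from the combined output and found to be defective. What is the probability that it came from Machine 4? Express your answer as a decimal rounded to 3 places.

Posterior probability ≈ 0.039

P(defective|M1) = 0.31; P(defective|M2) = 0.144; P(defective|M3) = 0.017; P(defective|M4) = 0.019.
Prior × likelihood for each source: 0.25·0.31=0.07750, 0.25·0.144=0.03600, 0.25·0.017=0.004250, 0.25·0.019=0.004750. Summing gives P(defective) = 0.12250.
P(Machine 4 | defective) = 0.004750 / 0.12250 = 0.039.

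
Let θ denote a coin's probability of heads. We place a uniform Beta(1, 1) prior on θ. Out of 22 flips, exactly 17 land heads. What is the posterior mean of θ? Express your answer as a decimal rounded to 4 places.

Posterior mean ≈ 0.7500

The binomial likelihood is conjugate to the Beta prior: with 17 successes and 5 failures, the posterior is Beta(1+17, 1+5) = Beta(18, 6).
E[θ | data] = 18/(18+6) = 0.7500.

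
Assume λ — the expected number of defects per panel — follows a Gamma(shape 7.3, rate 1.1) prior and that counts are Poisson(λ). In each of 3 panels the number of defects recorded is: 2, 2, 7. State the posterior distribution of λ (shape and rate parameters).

The Poisson likelihood adds the total count to the shape and the number of exposure periods to the rate. Here ∑xᵢ = 11 and n = 3, so shape 7.3→18.3 and rate 1.1→4.1.

Posterior: Gamma(shape=18.3, rate=4.1)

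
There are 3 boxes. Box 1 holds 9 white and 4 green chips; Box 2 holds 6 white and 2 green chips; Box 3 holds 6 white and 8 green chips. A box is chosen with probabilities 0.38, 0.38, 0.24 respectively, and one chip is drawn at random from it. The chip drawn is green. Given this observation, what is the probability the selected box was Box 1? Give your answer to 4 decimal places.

Posterior probability ≈ 0.3350

Tabulate prior·likelihood by source: [1] prior 0.38, lik 0.3077, product 0.1169; [2] prior 0.38, lik 0.25, product 0.09500; [3] prior 0.24, lik 0.5714, product 0.1371.
Normalizing constant = 0.34907; the posterior for Box 1 is its product over the sum, 0.1169/0.34907 = 0.3350.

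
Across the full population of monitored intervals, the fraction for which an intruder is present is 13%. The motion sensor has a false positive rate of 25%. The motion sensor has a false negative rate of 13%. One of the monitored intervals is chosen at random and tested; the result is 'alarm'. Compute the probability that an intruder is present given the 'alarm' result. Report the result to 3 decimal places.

Let H be the event that an intruder is present. P(H) = 0.13, so P(¬H) = 0.87. With E the 'alarm' result, P(E|H) = 0.87 and P(E|¬H) = 0.25.
P(E) = 0.87·0.13 + 0.25·0.87 = 0.11310 + 0.21750 = 0.33060.
By Bayes' theorem, P(H|E) = 0.11310 / 0.33060 = 0.342.

P(H | E) ≈ 0.342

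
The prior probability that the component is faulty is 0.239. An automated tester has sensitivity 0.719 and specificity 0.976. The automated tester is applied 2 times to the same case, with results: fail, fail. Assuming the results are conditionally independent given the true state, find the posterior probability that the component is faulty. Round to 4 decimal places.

Let H be the event that the component is faulty; start with P(H) = 0.239. P('fail'|H) = 0.719, P('fail'|¬H) = 0.024.
Update on result 1 ('fail'): P(H) ← 0.719·0.2390 / (0.719·0.2390 + 0.024·0.7610) = 0.17184/0.19010 = 0.9039.
Update on result 2 ('fail'): P(H) ← 0.719·0.9039 / (0.719·0.9039 + 0.024·0.0961) = 0.64992/0.65223 = 0.9965.

Posterior P(H) ≈ 0.9965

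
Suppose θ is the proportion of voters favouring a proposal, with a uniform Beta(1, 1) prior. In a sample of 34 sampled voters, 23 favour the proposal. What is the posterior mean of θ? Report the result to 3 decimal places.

Observing 23 successes and 11 failures updates Beta(1, 1) by adding the success and failure counts to the two shape parameters: α = 1+23 = 24, β = 1+11 = 12.
E[θ | data] = 24/(24+12) = 0.667.

Posterior mean ≈ 0.667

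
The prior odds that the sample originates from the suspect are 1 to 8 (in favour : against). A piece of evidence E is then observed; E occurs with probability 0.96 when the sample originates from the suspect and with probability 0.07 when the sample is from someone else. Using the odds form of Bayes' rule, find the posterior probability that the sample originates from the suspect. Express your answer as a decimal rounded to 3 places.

Posterior probability ≈ 0.632

Prior odds = 1/8 = 0.12500. In log-odds, ln(0.12500) = -2.0794.
Add log likelihood ratio: ln(13.714) = 2.6184.
Posterior log-odds = 0.53900, so posterior odds = exp(0.53900) = 1.7143. Converting, P(H|E) = 1.7143/2.7143 = 0.632.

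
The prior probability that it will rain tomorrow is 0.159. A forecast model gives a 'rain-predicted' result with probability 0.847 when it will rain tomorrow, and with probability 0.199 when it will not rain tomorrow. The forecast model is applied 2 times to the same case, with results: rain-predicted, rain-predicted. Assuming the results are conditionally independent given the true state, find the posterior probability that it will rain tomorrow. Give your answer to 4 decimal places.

Let H be the event that it will rain tomorrow; start with P(H) = 0.159. P('rain-predicted'|H) = 0.847, P('rain-predicted'|¬H) = 0.199.
Update on result 1 ('rain-predicted'): P(H) ← 0.847·0.1590 / (0.847·0.1590 + 0.199·0.8410) = 0.13467/0.30203 = 0.4459.
Update on result 2 ('rain-predicted'): P(H) ← 0.847·0.4459 / (0.847·0.4459 + 0.199·0.5541) = 0.37767/0.48794 = 0.7740.

Posterior P(H) ≈ 0.7740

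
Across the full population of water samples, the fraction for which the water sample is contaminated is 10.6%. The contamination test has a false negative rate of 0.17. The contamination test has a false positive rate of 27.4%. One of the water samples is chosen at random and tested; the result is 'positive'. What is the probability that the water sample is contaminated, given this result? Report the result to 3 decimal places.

Write H for 'the water sample is contaminated'. Prior odds H:¬H = 0.106/0.894 = 0.11857. For the 'positive' outcome, the likelihood ratio is 0.83/0.274 = 3.0292.
Posterior odds = 0.11857 × 3.0292 = 0.35917, so P(H|E) = 0.35917/(1+0.35917) = 0.264.

P(H | E) ≈ 0.264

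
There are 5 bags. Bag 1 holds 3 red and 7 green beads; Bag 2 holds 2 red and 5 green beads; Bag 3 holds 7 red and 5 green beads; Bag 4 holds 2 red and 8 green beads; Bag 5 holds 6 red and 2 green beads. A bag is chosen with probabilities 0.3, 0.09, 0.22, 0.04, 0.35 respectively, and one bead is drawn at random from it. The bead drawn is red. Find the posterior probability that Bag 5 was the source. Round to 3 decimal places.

Posterior probability ≈ 0.510

Tabulate prior·likelihood by source: [1] prior 0.3, lik 0.3, product 0.09000; [2] prior 0.09, lik 0.2857, product 0.02571; [3] prior 0.22, lik 0.5833, product 0.1283; [4] prior 0.04, lik 0.2, product 0.008000; [5] prior 0.35, lik 0.75, product 0.2625.
Normalizing constant = 0.51455; the posterior for Bag 5 is its product over the sum, 0.2625/0.51455 = 0.510.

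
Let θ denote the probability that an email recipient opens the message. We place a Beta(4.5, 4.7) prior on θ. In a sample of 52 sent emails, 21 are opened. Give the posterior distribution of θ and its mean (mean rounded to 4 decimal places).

Posterior: Beta(25.5, 35.7); mean ≈ 0.4167

The binomial likelihood is conjugate to the Beta prior: with 21 successes and 31 failures, the posterior is Beta(4.5+21, 4.7+31) = Beta(25.5, 35.7).
Posterior mean = α/(α+β) = 25.5/61.2 = 0.4167.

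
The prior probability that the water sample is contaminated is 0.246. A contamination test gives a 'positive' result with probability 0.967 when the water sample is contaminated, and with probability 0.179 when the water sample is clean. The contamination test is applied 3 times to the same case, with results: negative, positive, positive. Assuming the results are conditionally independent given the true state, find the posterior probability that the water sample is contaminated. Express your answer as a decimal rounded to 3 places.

Posterior P(H) ≈ 0.277

Let H be the event that the water sample is contaminated; start with P(H) = 0.246. P('positive'|H) = 0.967, P('positive'|¬H) = 0.179.
Update on result 1 ('negative'): P(H) ← 0.033·0.2460 / (0.033·0.2460 + 0.821·0.7540) = 0.0081180/0.62715 = 0.0129.
Update on result 2 ('positive'): P(H) ← 0.967·0.0129 / (0.967·0.0129 + 0.179·0.9871) = 0.012517/0.18920 = 0.0662.
Update on result 3 ('positive'): P(H) ← 0.967·0.0662 / (0.967·0.0662 + 0.179·0.9338) = 0.063975/0.23113 = 0.2768.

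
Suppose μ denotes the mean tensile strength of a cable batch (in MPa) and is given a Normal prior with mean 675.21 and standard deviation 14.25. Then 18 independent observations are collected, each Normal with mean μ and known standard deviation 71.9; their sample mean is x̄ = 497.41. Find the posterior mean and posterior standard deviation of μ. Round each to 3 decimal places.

With known σ, the Normal prior is conjugate. Weight on the data is w = (n/σ²)/(n/σ² + 1/τ₀²) = 0.00348189/(0.00348189+0.00492459) = 0.41419.
Posterior mean = w·x̄ + (1−w)·μ₀ = 0.41419·497.41 + 0.58581·675.21 = 601.567. Posterior variance = 1/(0.00348189+0.00492459) = 118.956, so SD = 10.907.

Posterior mean ≈ 601.567; posterior SD ≈ 10.907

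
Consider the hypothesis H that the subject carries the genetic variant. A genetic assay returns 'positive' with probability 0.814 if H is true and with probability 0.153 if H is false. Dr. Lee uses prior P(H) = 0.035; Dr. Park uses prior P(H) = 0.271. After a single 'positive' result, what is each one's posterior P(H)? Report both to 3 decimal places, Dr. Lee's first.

P('+'|H) = 0.814, P('+'|¬H) = 0.153.
Dr. Lee: numerator 0.814·0.035 = 0.028490; evidence = 0.028490+0.153·0.965 = 0.17613; posterior = 0.162.
Dr. Park: numerator 0.814·0.271 = 0.22059; evidence = 0.22059+0.153·0.729 = 0.33213; posterior = 0.664.

Dr. Lee: 0.162; Dr. Park: 0.664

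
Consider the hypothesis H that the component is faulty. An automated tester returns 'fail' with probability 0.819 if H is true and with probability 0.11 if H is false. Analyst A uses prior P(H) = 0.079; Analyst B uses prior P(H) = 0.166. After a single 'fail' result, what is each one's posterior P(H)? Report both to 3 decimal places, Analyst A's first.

Analyst A: 0.390; Analyst B: 0.597

The likelihood ratio for a 'fail' result is 0.819/0.11 = 7.4455.
Analyst A: prior odds 0.079/0.921 = 0.085776; posterior odds 0.63864; posterior probability 0.390.
Analyst B: prior odds 0.166/0.834 = 0.19904; posterior odds 1.4819; posterior probability 0.597.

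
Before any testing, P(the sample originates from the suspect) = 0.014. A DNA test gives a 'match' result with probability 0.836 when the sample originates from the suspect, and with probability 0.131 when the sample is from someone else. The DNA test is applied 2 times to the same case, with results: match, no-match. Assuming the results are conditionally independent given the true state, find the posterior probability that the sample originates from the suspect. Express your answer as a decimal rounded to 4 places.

With H the event that the sample originates from the suspect, the joint likelihood of the observed sequence is P(data|H) = 0.836·0.164 = 0.13710 and P(data|¬H) = 0.131·0.869 = 0.11384.
Bayes: P(H|data) = 0.014·0.13710 / (0.014·0.13710 + 0.986·0.11384) = 0.0019195/0.11416 = 0.0168.

Posterior P(H) ≈ 0.0168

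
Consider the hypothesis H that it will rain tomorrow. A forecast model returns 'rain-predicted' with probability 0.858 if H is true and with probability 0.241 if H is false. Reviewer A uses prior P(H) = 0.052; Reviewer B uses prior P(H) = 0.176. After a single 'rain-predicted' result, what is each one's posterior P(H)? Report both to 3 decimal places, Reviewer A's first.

The likelihood ratio for a 'rain-predicted' result is 0.858/0.241 = 3.5602.
Reviewer A: prior odds 0.052/0.948 = 0.054852; posterior odds 0.19528; posterior probability 0.163.
Reviewer B: prior odds 0.176/0.824 = 0.21359; posterior odds 0.76042; posterior probability 0.432.

Reviewer A: 0.163; Reviewer B: 0.432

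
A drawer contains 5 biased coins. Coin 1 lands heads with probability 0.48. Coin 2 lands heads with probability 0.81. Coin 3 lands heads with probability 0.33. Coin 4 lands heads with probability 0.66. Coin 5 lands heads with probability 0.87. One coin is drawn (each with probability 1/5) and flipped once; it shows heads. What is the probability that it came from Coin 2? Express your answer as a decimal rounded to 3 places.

Tabulate prior·likelihood by source: [1] prior 0.2, lik 0.48, product 0.09600; [2] prior 0.2, lik 0.81, product 0.1620; [3] prior 0.2, lik 0.33, product 0.06600; [4] prior 0.2, lik 0.66, product 0.1320; [5] prior 0.2, lik 0.87, product 0.1740.
Normalizing constant = 0.63000; the posterior for Coin 2 is its product over the sum, 0.1620/0.63000 = 0.257.

Posterior probability ≈ 0.257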